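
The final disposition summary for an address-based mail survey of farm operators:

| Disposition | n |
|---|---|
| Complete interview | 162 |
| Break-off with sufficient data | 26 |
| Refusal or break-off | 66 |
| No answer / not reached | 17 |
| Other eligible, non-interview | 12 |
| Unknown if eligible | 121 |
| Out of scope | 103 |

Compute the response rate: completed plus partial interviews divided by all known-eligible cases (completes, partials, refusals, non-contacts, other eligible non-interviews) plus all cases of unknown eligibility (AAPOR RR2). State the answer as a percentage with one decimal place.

46.5%

Numerator → 162 + 26 = 188
Base → 162 + 26 + 66 + 17 + 12 + 121 = 404
RR2 = 188 / 404 = 0.4653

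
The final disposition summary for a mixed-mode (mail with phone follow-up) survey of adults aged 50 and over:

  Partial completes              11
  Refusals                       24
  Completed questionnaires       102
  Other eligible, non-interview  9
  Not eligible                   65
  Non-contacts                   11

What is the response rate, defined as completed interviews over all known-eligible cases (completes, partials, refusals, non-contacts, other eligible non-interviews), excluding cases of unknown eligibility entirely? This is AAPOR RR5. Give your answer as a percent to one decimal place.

Numerator = 102
Denom = 102 + 11 + 24 + 11 + 9 = 157
RR5 = 102 / 157 = 0.6497

65.0%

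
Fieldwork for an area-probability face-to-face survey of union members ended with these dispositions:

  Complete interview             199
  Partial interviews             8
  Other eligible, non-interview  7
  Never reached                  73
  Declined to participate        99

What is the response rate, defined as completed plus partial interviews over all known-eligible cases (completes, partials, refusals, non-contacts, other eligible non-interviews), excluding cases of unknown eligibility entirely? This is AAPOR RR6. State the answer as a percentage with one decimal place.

Num = 199 + 8 = 207
Denom = 199 + 8 + 99 + 73 + 7 = 386
RR6 = 207 / 386 = 0.5363

53.6%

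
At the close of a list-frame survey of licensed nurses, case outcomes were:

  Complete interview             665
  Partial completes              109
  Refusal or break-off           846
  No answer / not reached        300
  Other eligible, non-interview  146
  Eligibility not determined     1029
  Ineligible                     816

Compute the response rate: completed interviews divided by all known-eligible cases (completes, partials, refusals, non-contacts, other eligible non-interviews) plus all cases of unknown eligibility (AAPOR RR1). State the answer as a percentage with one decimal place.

21.5%

Num: 665
Denom: 665 + 109 + 846 + 300 + 146 + 1029 = 3095
RR1 = 665 / 3095 = 0.2149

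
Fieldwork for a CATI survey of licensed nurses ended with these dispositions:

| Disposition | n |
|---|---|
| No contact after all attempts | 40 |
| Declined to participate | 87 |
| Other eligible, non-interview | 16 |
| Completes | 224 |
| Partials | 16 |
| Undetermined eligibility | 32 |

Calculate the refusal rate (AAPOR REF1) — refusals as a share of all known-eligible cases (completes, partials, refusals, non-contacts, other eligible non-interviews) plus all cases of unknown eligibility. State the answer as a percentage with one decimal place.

Num: 87
Base: 224 + 16 + 87 + 40 + 16 + 32 = 415
REF1 = 87 / 415 = 0.2096

21.0%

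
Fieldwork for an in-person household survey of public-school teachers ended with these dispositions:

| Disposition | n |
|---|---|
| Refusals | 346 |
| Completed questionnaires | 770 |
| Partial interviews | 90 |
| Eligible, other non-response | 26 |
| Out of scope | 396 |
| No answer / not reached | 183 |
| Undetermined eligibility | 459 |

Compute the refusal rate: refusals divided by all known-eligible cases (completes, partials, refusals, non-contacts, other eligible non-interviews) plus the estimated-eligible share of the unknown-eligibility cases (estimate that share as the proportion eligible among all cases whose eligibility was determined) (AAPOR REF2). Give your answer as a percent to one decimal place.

19.5%

Numerator: 346
Known eligible: 770 + 90 + 346 + 183 + 26 = 1415
e = 1415 / (1415 + 396) = 1415 / 1811 = 0.7813
Eligible share of unknowns: 0.7813 × 459 = 358.62
Base: 1415 + 358.62 = 1773.62
REF2 = 346 / 1773.62 = 0.1951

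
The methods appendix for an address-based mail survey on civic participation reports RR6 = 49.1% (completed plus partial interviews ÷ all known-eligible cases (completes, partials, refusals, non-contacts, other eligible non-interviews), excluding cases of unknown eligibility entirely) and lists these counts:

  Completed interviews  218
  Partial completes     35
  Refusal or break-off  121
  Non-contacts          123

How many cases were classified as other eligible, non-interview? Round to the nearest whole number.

18

Numerator = 218 + 35 = 253
RR6 = 253 / D = 0.491
D = 253 / 0.491 = 515.3
Remaining denominator categories sum to 497
other eligible, non-interview = 515.3 − 497 ≈ 18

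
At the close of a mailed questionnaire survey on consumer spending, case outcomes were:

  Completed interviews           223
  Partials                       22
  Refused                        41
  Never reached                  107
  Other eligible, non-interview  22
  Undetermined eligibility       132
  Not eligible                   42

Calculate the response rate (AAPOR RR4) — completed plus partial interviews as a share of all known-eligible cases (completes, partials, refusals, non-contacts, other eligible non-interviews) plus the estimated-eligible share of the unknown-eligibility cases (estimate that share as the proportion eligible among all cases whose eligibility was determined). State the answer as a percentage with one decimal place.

45.8%

Num = 223 + 22 = 245
Known eligible = 223 + 22 + 41 + 107 + 22 = 415
e = 415 / (415 + 42) = 415 / 457 = 0.9081
Eligible share of unknowns = 0.9081 × 132 = 119.87
Denominator = 415 + 119.87 = 534.87
RR4 = 245 / 534.87 = 0.4581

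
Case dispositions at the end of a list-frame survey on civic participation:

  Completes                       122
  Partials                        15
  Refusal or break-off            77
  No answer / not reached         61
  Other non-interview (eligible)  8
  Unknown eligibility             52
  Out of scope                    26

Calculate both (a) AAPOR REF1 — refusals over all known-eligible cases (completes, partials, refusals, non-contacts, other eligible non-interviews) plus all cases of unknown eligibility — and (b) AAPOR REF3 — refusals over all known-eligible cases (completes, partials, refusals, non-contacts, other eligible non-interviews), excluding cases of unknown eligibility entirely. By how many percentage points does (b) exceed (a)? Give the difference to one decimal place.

4.2

Top → 77
Denom → 122 + 15 + 77 + 61 + 8 + 52 = 335
REF1 = 77 / 335 = 0.2299
Denom → 122 + 15 + 77 + 61 + 8 = 283
REF3 = 77 / 283 = 0.2721
Difference = 27.21 − 22.99 = 4.22 percentage points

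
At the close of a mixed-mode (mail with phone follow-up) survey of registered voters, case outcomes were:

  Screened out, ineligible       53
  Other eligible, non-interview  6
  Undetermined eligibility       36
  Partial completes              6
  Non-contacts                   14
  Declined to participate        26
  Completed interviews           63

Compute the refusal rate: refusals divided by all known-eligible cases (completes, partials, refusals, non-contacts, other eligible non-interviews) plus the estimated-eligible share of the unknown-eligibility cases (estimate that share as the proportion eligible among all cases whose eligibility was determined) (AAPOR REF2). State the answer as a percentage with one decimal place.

18.6%

Num = 26
Known eligible = 63 + 6 + 26 + 14 + 6 = 115
e = 115 / (115 + 53) = 115 / 168 = 0.6845
e × U = 0.6845 × 36 = 24.64
Base = 115 + 24.64 = 139.64
REF2 = 26 / 139.64 = 0.1862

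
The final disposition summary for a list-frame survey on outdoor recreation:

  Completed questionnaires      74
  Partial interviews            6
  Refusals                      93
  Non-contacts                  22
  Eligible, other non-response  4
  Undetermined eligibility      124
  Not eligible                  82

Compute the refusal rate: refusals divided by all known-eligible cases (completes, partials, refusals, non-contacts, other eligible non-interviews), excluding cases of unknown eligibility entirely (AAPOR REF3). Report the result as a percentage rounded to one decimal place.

Num → 93
Base → 74 + 6 + 93 + 22 + 4 = 199
REF3 = 93 / 199 = 0.4673

46.7%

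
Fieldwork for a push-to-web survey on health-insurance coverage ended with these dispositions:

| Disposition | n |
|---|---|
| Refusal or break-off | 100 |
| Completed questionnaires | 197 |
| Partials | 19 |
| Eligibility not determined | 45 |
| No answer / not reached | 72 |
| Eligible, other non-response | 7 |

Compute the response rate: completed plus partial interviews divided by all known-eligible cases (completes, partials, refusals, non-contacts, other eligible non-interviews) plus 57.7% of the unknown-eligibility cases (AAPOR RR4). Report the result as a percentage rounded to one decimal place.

Top → 197 + 19 = 216
Known eligible → 197 + 19 + 100 + 72 + 7 = 395
Estimated eligible among unknowns → 0.5770 × 45 = 25.96
Denominator → 395 + 25.96 = 420.96
RR4 = 216 / 420.96 = 0.5131

51.3%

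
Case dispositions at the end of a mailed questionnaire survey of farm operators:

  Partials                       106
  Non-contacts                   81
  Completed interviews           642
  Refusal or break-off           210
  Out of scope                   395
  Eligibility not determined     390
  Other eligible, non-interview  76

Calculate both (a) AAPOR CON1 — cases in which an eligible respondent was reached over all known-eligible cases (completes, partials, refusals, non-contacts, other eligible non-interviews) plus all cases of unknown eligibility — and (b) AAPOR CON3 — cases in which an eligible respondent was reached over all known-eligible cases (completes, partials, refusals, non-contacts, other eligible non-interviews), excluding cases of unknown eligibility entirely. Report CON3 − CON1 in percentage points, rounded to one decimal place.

Numerator: 642 + 106 + 210 + 76 = 1034
Denom: 642 + 106 + 210 + 81 + 76 + 390 = 1505
CON1 = 1034 / 1505 = 0.6870
Denom: 642 + 106 + 210 + 81 + 76 = 1115
CON3 = 1034 / 1115 = 0.9274
Difference = 92.74 − 68.70 = 24.04 percentage points

24.0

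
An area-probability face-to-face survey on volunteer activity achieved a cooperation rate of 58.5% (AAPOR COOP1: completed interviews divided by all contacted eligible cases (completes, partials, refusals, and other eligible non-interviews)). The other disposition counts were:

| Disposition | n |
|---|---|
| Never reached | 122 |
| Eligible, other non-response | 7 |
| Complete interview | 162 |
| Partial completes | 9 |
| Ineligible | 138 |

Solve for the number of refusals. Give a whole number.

COOP1 = 162 / D = 0.585
D = 162 / 0.585 = 276.9
Remaining denominator categories sum to 178
refusals = 276.9 − 178 ≈ 99

99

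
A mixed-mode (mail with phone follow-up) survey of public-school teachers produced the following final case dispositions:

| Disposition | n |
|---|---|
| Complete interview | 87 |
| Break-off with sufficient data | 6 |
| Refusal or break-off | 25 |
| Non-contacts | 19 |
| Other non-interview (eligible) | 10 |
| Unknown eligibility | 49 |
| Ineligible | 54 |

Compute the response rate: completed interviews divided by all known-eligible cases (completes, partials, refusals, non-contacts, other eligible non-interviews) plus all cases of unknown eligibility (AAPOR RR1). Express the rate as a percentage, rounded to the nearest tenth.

Numerator = 87
Base = 87 + 6 + 25 + 19 + 10 + 49 = 196
RR1 = 87 / 196 = 0.4439

44.4%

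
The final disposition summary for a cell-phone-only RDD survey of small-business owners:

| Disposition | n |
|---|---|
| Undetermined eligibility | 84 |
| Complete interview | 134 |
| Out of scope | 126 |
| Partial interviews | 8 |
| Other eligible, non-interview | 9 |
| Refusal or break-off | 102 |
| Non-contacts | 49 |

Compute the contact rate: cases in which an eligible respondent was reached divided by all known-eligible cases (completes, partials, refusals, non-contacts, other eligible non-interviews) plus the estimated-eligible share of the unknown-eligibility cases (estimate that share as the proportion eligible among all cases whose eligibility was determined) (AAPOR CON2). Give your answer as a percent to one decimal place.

Num: 134 + 8 + 102 + 9 = 253
Known eligible: 134 + 8 + 102 + 49 + 9 = 302
e = 302 / (302 + 126) = 302 / 428 = 0.7056
Estimated eligible among unknowns: 0.7056 × 84 = 59.27
Base: 302 + 59.27 = 361.27
CON2 = 253 / 361.27 = 0.7003

70.0%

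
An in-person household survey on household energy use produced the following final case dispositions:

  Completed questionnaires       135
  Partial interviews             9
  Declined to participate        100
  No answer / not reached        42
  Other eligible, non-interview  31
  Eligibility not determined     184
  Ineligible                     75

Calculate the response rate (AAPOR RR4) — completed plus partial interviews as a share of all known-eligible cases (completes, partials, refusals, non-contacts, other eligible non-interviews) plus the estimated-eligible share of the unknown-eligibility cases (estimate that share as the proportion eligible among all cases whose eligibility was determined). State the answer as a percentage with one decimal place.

30.9%

Top: 135 + 9 = 144
Eligible (known): 135 + 9 + 100 + 42 + 31 = 317
e = 317 / (317 + 75) = 317 / 392 = 0.8087
Estimated eligible among unknowns: 0.8087 × 184 = 148.80
Base: 317 + 148.80 = 465.80
RR4 = 144 / 465.80 = 0.3091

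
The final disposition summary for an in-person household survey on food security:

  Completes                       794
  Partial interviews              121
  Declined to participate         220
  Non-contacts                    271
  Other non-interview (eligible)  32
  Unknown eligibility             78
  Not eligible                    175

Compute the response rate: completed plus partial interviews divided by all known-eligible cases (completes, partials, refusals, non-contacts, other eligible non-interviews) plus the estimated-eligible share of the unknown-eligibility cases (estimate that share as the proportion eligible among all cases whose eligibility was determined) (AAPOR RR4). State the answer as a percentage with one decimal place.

Numerator: 794 + 121 = 915
Eligible (known): 794 + 121 + 220 + 271 + 32 = 1438
e = 1438 / (1438 + 175) = 1438 / 1613 = 0.8915
Estimated eligible among unknowns: 0.8915 × 78 = 69.54
Base: 1438 + 69.54 = 1507.54
RR4 = 915 / 1507.54 = 0.6069

60.7%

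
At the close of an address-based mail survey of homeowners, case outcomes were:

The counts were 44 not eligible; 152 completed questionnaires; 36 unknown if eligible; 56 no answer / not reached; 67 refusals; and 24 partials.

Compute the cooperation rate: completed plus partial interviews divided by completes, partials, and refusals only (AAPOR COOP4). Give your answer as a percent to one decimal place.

Numerator → 152 + 24 = 176
Denominator → 152 + 24 + 67 = 243
COOP4 = 176 / 243 = 0.7243

72.4%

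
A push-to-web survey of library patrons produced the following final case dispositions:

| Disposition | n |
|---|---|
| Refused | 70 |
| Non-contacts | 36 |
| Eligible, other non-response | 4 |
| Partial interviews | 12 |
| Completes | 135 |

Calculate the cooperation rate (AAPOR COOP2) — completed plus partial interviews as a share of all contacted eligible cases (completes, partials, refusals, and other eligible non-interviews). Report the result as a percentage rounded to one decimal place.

66.5%

Numerator = 135 + 12 = 147
Denominator = 135 + 12 + 70 + 4 = 221
COOP2 = 147 / 221 = 0.6652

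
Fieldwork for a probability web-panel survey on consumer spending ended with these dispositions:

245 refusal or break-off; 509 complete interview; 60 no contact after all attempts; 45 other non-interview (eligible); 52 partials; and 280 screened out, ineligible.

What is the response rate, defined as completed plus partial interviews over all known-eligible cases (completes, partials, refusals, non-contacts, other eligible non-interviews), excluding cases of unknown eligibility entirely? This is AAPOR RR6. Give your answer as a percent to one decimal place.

Top = 509 + 52 = 561
Denominator = 509 + 52 + 245 + 60 + 45 = 911
RR6 = 561 / 911 = 0.6158

61.6%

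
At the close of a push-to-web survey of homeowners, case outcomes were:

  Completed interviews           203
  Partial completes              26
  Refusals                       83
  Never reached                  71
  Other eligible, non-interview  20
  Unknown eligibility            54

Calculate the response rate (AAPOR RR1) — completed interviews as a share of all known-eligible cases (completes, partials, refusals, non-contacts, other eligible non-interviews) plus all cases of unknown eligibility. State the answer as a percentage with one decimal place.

44.4%

Top → 203
Denom → 203 + 26 + 83 + 71 + 20 + 54 = 457
RR1 = 203 / 457 = 0.4442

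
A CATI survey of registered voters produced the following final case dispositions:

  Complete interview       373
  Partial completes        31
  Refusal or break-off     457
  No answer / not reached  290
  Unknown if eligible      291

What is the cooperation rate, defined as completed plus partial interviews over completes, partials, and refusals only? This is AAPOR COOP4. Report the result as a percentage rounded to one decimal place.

Numerator → 373 + 31 = 404
Denominator → 373 + 31 + 457 = 861
COOP4 = 404 / 861 = 0.4692

46.9%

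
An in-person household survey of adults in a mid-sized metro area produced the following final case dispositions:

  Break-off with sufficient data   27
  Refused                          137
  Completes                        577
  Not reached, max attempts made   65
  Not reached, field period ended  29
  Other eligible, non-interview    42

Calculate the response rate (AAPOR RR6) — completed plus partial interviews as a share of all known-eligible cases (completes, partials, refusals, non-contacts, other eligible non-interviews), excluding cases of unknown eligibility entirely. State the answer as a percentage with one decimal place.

Non-contacts = 29 + 65 = 94
Num = 577 + 27 = 604
Denom = 577 + 27 + 137 + 94 + 42 = 877
RR6 = 604 / 877 = 0.6887

68.9%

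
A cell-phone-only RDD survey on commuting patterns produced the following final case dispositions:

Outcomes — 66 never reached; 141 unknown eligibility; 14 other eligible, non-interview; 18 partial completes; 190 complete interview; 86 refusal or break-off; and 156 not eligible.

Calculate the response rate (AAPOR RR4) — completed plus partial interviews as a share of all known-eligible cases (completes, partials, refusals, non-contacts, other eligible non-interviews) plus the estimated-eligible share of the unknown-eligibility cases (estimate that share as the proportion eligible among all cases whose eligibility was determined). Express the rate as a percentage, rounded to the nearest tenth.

Numerator → 190 + 18 = 208
Eligible (known) → 190 + 18 + 86 + 66 + 14 = 374
e = 374 / (374 + 156) = 374 / 530 = 0.7057
Eligible share of unknowns → 0.7057 × 141 = 99.50
Denom → 374 + 99.50 = 473.50
RR4 = 208 / 473.50 = 0.4393

43.9%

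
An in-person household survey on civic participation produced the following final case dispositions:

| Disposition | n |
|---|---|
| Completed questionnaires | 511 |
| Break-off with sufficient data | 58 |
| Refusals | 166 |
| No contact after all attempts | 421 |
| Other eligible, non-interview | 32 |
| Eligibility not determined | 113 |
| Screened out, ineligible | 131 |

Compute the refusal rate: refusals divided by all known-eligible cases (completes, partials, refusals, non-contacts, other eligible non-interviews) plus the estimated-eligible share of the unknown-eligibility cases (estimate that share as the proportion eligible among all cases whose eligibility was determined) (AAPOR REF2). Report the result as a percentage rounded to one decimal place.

Top → 166
Determined eligible → 511 + 58 + 166 + 421 + 32 = 1188
e = 1188 / (1188 + 131) = 1188 / 1319 = 0.9007
Eligible share of unknowns → 0.9007 × 113 = 101.78
Base → 1188 + 101.78 = 1289.78
REF2 = 166 / 1289.78 = 0.1287

12.9%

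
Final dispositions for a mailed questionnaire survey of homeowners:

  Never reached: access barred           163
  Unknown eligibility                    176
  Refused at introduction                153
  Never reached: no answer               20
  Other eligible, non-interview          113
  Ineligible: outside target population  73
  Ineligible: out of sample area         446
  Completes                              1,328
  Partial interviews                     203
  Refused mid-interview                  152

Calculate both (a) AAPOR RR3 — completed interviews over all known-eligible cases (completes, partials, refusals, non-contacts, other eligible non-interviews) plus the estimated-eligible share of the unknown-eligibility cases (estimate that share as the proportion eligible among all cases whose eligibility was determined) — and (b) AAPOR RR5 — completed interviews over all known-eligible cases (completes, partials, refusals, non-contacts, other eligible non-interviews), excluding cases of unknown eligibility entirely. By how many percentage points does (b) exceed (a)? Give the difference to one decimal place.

Refusal or break-off = 153 + 152 = 305
No answer / not reached = 20 + 163 = 183
Not eligible = 73 + 446 = 519
Num: 1328
Known eligible: 1328 + 203 + 305 + 183 + 113 = 2132
e = 2132 / (2132 + 519) = 2132 / 2651 = 0.8042
e × U: 0.8042 × 176 = 141.54
Denominator: 2132 + 141.54 = 2273.54
RR3 = 1328 / 2273.54 = 0.5841
Denominator: 1328 + 203 + 305 + 183 + 113 = 2132
RR5 = 1328 / 2132 = 0.6229
Difference = 62.29 − 58.41 = 3.88 percentage points

3.9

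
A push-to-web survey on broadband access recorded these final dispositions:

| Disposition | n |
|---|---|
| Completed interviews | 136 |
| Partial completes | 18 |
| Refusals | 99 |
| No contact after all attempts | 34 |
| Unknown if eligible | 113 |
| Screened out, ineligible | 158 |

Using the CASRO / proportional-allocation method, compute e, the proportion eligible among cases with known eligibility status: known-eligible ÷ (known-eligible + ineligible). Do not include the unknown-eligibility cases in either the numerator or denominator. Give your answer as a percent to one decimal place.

64.5%

Known eligible: 136 + 18 + 99 + 34 = 287
e = 287 / (287 + 158) = 287 / 445 = 0.6449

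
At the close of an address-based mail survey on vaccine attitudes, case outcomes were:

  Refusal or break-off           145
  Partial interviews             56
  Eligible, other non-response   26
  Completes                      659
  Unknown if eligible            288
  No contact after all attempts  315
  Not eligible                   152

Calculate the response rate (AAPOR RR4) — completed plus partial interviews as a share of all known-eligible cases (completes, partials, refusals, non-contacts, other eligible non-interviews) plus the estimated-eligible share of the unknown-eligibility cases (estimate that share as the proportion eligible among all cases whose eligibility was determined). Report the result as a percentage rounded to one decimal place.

Top: 659 + 56 = 715
Eligible (known): 659 + 56 + 145 + 315 + 26 = 1201
e = 1201 / (1201 + 152) = 1201 / 1353 = 0.8877
Estimated eligible among unknowns: 0.8877 × 288 = 255.66
Base: 1201 + 255.66 = 1456.66
RR4 = 715 / 1456.66 = 0.4908

49.1%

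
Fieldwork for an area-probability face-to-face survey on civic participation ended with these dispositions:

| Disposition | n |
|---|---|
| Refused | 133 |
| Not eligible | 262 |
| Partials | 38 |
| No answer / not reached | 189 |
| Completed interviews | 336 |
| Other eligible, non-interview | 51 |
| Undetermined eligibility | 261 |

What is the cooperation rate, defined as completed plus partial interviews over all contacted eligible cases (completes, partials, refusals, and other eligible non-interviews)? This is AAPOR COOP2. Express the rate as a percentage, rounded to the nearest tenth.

Numerator: 336 + 38 = 374
Denom: 336 + 38 + 133 + 51 = 558
COOP2 = 374 / 558 = 0.6703

67.0%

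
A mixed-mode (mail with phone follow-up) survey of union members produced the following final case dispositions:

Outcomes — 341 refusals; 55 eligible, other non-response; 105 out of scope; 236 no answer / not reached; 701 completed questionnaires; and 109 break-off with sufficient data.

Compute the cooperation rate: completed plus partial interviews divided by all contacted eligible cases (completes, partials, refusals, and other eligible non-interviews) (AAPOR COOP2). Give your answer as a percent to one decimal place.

67.2%

Numerator → 701 + 109 = 810
Denom → 701 + 109 + 341 + 55 = 1206
COOP2 = 810 / 1206 = 0.6716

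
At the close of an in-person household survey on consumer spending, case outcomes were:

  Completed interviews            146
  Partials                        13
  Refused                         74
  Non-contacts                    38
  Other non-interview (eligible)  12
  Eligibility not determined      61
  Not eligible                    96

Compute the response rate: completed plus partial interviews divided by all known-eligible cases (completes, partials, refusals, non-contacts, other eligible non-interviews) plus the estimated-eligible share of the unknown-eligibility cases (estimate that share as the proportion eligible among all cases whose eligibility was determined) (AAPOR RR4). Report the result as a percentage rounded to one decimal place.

48.4%

Top: 146 + 13 = 159
Determined eligible: 146 + 13 + 74 + 38 + 12 = 283
e = 283 / (283 + 96) = 283 / 379 = 0.7467
Eligible share of unknowns: 0.7467 × 61 = 45.55
Denom: 283 + 45.55 = 328.55
RR4 = 159 / 328.55 = 0.4839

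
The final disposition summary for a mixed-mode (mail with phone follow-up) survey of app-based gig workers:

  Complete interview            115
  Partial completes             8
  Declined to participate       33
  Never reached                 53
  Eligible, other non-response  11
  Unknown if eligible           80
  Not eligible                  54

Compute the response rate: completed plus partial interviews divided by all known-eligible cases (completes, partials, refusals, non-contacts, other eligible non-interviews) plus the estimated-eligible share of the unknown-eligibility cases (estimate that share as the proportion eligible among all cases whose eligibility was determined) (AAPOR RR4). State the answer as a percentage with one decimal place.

Top = 115 + 8 = 123
Determined eligible = 115 + 8 + 33 + 53 + 11 = 220
e = 220 / (220 + 54) = 220 / 274 = 0.8029
Estimated eligible among unknowns = 0.8029 × 80 = 64.23
Base = 220 + 64.23 = 284.23
RR4 = 123 / 284.23 = 0.4327

43.3%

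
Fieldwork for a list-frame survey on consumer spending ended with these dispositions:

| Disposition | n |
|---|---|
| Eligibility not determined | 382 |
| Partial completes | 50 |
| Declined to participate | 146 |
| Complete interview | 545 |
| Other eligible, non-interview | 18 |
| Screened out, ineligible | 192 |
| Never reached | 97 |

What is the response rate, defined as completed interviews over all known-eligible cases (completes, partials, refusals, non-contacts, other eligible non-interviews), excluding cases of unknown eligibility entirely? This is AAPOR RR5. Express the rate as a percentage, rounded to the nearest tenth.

Num = 545
Denom = 545 + 50 + 146 + 97 + 18 = 856
RR5 = 545 / 856 = 0.6367

63.7%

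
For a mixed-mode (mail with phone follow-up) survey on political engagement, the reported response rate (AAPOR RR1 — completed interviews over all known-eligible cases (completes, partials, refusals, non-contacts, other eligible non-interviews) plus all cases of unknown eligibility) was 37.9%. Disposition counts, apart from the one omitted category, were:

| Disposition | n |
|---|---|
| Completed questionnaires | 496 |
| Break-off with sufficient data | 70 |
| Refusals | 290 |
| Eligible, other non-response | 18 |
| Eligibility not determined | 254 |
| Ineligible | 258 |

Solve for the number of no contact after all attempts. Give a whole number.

RR1 = 496 / D = 0.379
D = 496 / 0.379 = 1308.7
Remaining denominator categories sum to 1128
no contact after all attempts = 1308.7 − 1128 ≈ 181

181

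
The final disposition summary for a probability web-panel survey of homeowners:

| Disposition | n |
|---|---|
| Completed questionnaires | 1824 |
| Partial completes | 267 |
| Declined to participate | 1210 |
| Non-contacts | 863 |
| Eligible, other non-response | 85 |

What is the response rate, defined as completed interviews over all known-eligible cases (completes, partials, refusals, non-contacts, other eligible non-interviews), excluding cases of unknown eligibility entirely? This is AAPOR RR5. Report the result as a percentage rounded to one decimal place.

42.9%

Num → 1824
Denominator → 1824 + 267 + 1210 + 863 + 85 = 4249
RR5 = 1824 / 4249 = 0.4293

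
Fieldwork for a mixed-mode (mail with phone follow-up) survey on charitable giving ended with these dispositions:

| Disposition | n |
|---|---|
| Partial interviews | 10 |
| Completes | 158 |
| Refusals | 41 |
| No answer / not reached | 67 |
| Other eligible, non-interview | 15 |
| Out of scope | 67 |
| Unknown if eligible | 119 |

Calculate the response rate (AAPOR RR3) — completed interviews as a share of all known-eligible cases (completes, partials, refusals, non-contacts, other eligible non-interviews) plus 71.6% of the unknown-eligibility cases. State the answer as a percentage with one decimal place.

42.0%

Num → 158
Determined eligible → 158 + 10 + 41 + 67 + 15 = 291
e × U → 0.7160 × 119 = 85.20
Denominator → 291 + 85.20 = 376.20
RR3 = 158 / 376.20 = 0.4200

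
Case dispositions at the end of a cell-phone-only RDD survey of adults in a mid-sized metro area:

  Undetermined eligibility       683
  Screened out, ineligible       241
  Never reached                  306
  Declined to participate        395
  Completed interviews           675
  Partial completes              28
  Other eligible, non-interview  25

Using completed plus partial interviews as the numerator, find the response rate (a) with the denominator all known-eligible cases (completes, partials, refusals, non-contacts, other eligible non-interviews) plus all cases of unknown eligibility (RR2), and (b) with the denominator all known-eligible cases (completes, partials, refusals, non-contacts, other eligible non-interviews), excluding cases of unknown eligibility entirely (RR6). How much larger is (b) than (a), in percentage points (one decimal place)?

15.9

Top: 675 + 28 = 703
Denom: 675 + 28 + 395 + 306 + 25 + 683 = 2112
RR2 = 703 / 2112 = 0.3329
Denom: 675 + 28 + 395 + 306 + 25 = 1429
RR6 = 703 / 1429 = 0.4920
Difference = 49.20 − 33.29 = 15.91 percentage points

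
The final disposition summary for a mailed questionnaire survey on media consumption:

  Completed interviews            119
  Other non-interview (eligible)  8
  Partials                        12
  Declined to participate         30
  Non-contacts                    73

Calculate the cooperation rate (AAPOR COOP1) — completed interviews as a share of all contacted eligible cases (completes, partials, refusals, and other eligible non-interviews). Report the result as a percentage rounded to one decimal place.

Top = 119
Denominator = 119 + 12 + 30 + 8 = 169
COOP1 = 119 / 169 = 0.7041

70.4%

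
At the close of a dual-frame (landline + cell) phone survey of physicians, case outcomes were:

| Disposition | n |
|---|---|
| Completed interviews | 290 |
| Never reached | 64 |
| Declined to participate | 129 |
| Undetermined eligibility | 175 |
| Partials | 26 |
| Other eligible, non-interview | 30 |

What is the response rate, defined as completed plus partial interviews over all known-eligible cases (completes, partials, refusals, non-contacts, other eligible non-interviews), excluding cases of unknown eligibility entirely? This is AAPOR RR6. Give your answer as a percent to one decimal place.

58.6%

Numerator: 290 + 26 = 316
Denominator: 290 + 26 + 129 + 64 + 30 = 539
RR6 = 316 / 539 = 0.5863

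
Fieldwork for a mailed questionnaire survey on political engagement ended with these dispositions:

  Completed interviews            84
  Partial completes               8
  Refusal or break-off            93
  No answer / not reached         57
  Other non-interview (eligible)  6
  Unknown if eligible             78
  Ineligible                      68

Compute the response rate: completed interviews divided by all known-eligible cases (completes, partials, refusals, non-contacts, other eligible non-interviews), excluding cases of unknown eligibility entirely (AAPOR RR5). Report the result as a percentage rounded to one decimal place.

33.9%

Top → 84
Denom → 84 + 8 + 93 + 57 + 6 = 248
RR5 = 84 / 248 = 0.3387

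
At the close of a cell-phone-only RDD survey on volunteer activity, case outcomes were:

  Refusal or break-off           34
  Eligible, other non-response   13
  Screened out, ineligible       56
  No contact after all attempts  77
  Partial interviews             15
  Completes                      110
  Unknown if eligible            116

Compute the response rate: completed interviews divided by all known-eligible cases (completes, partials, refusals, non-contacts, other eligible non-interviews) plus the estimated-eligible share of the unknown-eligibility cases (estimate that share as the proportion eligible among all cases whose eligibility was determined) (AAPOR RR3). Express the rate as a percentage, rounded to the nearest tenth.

Numerator: 110
Eligible (known): 110 + 15 + 34 + 77 + 13 = 249
e = 249 / (249 + 56) = 249 / 305 = 0.8164
Eligible share of unknowns: 0.8164 × 116 = 94.70
Denom: 249 + 94.70 = 343.70
RR3 = 110 / 343.70 = 0.3200

32.0%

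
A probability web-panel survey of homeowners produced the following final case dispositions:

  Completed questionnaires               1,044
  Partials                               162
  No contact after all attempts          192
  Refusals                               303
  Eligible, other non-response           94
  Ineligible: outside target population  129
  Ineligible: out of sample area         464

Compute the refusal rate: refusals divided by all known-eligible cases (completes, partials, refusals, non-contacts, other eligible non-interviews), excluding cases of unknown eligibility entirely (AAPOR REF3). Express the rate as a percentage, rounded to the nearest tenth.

Screened out, ineligible = 129 + 464 = 593
Num: 303
Denominator: 1044 + 162 + 303 + 192 + 94 = 1795
REF3 = 303 / 1795 = 0.1688

16.9%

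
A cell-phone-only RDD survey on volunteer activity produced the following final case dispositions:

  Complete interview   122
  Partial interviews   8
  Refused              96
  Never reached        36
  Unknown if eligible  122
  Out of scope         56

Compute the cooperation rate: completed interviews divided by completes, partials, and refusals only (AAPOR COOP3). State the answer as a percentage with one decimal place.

Top = 122
Denominator = 122 + 8 + 96 = 226
COOP3 = 122 / 226 = 0.5398

54.0%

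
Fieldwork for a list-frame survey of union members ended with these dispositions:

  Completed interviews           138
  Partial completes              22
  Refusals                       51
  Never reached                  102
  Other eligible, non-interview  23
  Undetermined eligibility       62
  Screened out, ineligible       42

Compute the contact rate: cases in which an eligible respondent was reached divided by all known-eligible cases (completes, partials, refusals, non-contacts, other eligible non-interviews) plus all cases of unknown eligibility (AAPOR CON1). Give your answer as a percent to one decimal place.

Top: 138 + 22 + 51 + 23 = 234
Denom: 138 + 22 + 51 + 102 + 23 + 62 = 398
CON1 = 234 / 398 = 0.5879

58.8%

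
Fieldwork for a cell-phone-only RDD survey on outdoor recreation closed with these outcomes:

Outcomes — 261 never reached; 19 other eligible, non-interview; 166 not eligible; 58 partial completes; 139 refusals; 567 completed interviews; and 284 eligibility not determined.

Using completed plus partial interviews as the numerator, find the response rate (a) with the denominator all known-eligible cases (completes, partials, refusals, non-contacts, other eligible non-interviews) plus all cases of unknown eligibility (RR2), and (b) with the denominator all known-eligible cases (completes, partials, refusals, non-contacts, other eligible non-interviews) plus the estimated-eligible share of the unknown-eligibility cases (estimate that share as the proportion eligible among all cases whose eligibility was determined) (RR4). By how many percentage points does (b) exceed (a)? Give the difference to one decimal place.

Numerator = 567 + 58 = 625
Denom = 567 + 58 + 139 + 261 + 19 + 284 = 1328
RR2 = 625 / 1328 = 0.4706
Eligible (known) = 567 + 58 + 139 + 261 + 19 = 1044
e = 1044 / (1044 + 166) = 1044 / 1210 = 0.8628
Eligible share of unknowns = 0.8628 × 284 = 245.04
Denom = 1044 + 245.04 = 1289.04
RR4 = 625 / 1289.04 = 0.4849
Difference = 48.49 − 47.06 = 1.43 percentage points

1.4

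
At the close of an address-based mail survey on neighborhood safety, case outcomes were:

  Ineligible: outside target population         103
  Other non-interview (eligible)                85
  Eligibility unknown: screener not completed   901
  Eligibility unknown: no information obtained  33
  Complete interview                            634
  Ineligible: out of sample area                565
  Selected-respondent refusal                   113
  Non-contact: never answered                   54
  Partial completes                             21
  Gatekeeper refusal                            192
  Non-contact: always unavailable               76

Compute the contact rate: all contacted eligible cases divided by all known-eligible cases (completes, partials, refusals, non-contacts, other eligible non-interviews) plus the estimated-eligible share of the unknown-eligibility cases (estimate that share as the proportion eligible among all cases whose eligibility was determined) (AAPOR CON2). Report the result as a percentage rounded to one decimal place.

59.0%

Refusal or break-off = 192 + 113 = 305
No answer / not reached = 54 + 76 = 130
Unknown eligibility = 901 + 33 = 934
Out of scope = 103 + 565 = 668
Top = 634 + 21 + 305 + 85 = 1045
Eligible (known) = 634 + 21 + 305 + 130 + 85 = 1175
e = 1175 / (1175 + 668) = 1175 / 1843 = 0.6375
Estimated eligible among unknowns = 0.6375 × 934 = 595.42
Base = 1175 + 595.42 = 1770.42
CON2 = 1045 / 1770.42 = 0.5903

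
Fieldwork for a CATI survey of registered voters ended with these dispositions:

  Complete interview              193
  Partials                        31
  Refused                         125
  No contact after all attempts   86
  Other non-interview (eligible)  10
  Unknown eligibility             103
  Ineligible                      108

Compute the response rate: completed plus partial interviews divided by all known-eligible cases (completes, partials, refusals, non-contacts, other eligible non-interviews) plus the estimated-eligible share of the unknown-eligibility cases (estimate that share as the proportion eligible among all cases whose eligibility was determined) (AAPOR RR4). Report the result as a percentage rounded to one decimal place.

42.4%

Top → 193 + 31 = 224
Known eligible → 193 + 31 + 125 + 86 + 10 = 445
e = 445 / (445 + 108) = 445 / 553 = 0.8047
Estimated eligible among unknowns → 0.8047 × 103 = 82.88
Denominator → 445 + 82.88 = 527.88
RR4 = 224 / 527.88 = 0.4243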